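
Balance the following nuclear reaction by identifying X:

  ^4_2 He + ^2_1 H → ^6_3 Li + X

gamma ray

Conserve mass number: 4 + 2 = 6 + A, so A = 0.
Conserve atomic number: 2 + 1 = 3 + Z, so Z = 0.
A = 0 and Z = 0 is ^0_0 γ — a gamma ray.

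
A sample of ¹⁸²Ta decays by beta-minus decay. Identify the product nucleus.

W-182

Beta-minus decay: mass number changes by +0, atomic number by +1.
A: 182 = 182; Z: 73 + 1 = 74.
Z = 74 is tungsten, so the daughter is ¹⁸²W.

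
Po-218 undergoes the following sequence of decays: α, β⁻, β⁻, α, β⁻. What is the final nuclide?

Bi-210

Start: (A, Z) = (218, 84).
After α: (214, 82).
After β⁻: (214, 83).
After β⁻: (214, 84).
After α: (210, 82).
After β⁻: (210, 83).
Z = 83 is bismuth.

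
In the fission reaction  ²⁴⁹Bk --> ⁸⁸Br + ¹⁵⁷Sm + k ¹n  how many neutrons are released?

Conserve mass number: 249 = 88 + 157 + k, so k = 249 − 245 = 4.
Check atomic number: 97 = 35 + 62 + 0 = 97. ✓

4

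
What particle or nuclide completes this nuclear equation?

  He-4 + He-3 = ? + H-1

Conserve mass number: 4 + 3 = A + 1, so A = 6.
Conserve atomic number: 2 + 2 = Z + 1, so Z = 3.
Z = 3 is lithium, so the species is Li-6.

Li-6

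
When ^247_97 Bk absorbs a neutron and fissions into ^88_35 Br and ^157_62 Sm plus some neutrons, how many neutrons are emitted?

Conserve mass number: 248 = 88 + 157 + k, so k = 248 − 245 = 3.
Check atomic number: 97 = 35 + 62 + 0 = 97. ✓

3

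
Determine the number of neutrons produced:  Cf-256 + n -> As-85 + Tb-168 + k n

4

Conserve mass number: 257 = 85 + 168 + k, so k = 257 − 253 = 4.
Check atomic number: 98 = 33 + 65 + 0 = 98. ✓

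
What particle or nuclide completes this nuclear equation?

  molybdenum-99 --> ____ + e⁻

Conserve mass number: 99 = A + 0, so A = 99.
Conserve atomic number: 42 = Z − 1, so Z = 43.
Z = 43 is technetium, so the species is technetium-99.

Tc-99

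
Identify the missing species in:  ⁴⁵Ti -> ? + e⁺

Sc-45

Conserve mass number: 45 = A + 0, so A = 45.
Conserve atomic number: 22 = Z + 1, so Z = 21.
Z = 21 is scandium, so the species is ⁴⁵Sc.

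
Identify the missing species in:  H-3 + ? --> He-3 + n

proton

Conserve mass number: 3 + A = 3 + 1, so A = 1.
Conserve atomic number: 1 + Z = 2 + 0, so Z = 1.
A = 1 and Z = 1 is H-1 — a proton.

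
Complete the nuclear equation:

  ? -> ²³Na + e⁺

Conserve mass number: A = 23 + 0, so A = 23.
Conserve atomic number: Z = 11 + 1, so Z = 12.
Z = 12 is magnesium, so the species is ²³Mg.

Mg-23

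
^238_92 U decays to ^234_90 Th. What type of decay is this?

alpha decay

ΔA = 234 − 238 = -4; ΔZ = 90 − 92 = -2.
A drops by 4 and Z drops by 2 — the signature of alpha emission.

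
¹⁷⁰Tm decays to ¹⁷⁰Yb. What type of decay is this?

beta-minus decay

ΔA = 170 − 170 = 0; ΔZ = 70 − 69 = +1.
A is unchanged and Z rises by 1 — a neutron has become a proton (β⁻ decay).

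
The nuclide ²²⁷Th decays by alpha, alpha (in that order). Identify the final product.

Rn-219

Start: (A, Z) = (227, 90).
After α: (223, 88).
After α: (219, 86).
Z = 86 is radon.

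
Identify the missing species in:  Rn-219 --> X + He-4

Po-215

Conserve mass number: 219 = A + 4, so A = 215.
Conserve atomic number: 86 = Z + 2, so Z = 84.
Z = 84 is polonium, so the species is Po-215.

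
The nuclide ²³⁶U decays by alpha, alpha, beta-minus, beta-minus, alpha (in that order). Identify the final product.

Start: (A, Z) = (236, 92).
After α: (232, 90).
After α: (228, 88).
After β⁻: (228, 89).
After β⁻: (228, 90).
After α: (224, 88).
Z = 88 is radium.

Ra-224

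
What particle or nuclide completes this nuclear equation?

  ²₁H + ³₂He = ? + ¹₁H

Conserve mass number: 2 + 3 = A + 1, so A = 4.
Conserve atomic number: 1 + 2 = Z + 1, so Z = 2.
A = 4 and Z = 2 is ⁴₂He — an alpha particle.

He-4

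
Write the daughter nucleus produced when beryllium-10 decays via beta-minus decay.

Beta-minus decay: mass number changes by +0, atomic number by +1.
A: 10 = 10; Z: 4 + 1 = 5.
Z = 5 is boron, so the daughter is boron-10.

B-10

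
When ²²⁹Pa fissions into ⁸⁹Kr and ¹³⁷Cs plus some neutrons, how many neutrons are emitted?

3

Conserve mass number: 229 = 89 + 137 + k, so k = 229 − 226 = 3.
Check atomic number: 91 = 36 + 55 + 0 = 91. ✓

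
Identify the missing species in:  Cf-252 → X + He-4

Cm-248

Conserve mass number: 252 = A + 4, so A = 248.
Conserve atomic number: 98 = Z + 2, so Z = 96.
Z = 96 is curium, so the species is Cm-248.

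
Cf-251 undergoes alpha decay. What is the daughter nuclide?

Alpha decay: mass number changes by -4, atomic number by -2.
A: 251 − 4 = 247; Z: 98 − 2 = 96.
Z = 96 is curium, so the daughter is Cm-247.

Cm-247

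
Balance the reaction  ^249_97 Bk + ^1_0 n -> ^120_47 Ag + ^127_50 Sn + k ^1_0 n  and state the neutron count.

3

Conserve mass number: 250 = 120 + 127 + k, so k = 250 − 247 = 3.
Check atomic number: 97 = 47 + 50 + 0 = 97. ✓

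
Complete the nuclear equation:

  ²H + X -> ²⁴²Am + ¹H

Conserve mass number: 2 + A = 242 + 1, so A = 241.
Conserve atomic number: 1 + Z = 95 + 1, so Z = 95.
Z = 95 is americium, so the species is ²⁴¹Am.

Am-241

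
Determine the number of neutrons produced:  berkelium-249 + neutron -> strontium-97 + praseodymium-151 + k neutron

2

Conserve mass number: 250 = 97 + 151 + k, so k = 250 − 248 = 2.
Check atomic number: 97 = 38 + 59 + 0 = 97. ✓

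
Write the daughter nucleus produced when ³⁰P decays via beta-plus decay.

Beta-plus decay: mass number changes by +0, atomic number by -1.
A: 30 = 30; Z: 15 − 1 = 14.
Z = 14 is silicon, so the daughter is ³⁰Si.

Si-30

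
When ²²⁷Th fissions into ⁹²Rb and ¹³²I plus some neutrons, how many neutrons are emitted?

Conserve mass number: 227 = 92 + 132 + k, so k = 227 − 224 = 3.
Check atomic number: 90 = 37 + 53 + 0 = 90. ✓

3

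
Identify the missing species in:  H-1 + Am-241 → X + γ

Cm-242

Conserve mass number: 1 + 241 = A + 0, so A = 242.
Conserve atomic number: 1 + 95 = Z + 0, so Z = 96.
Z = 96 is curium, so the species is Cm-242.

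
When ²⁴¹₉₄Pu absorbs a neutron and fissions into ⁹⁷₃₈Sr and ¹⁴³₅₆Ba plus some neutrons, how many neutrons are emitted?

2

Conserve mass number: 242 = 97 + 143 + k, so k = 242 − 240 = 2.
Check atomic number: 94 = 38 + 56 + 0 = 94. ✓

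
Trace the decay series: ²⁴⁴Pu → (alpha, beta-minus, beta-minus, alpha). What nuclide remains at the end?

Start: (A, Z) = (244, 94).
After α: (240, 92).
After β⁻: (240, 93).
After β⁻: (240, 94).
After α: (236, 92).
Z = 92 is uranium.

U-236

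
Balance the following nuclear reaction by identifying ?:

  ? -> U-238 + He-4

Pu-242

Conserve mass number: A = 238 + 4, so A = 242.
Conserve atomic number: Z = 92 + 2, so Z = 94.
Z = 94 is plutonium, so the species is Pu-242.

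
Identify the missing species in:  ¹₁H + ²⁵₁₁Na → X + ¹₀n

Conserve mass number: 1 + 25 = A + 1, so A = 25.
Conserve atomic number: 1 + 11 = Z + 0, so Z = 12.
Z = 12 is magnesium, so the species is ²⁵₁₂Mg.

Mg-25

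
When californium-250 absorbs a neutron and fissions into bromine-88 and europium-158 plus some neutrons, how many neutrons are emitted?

Conserve mass number: 251 = 88 + 158 + k, so k = 251 − 246 = 5.
Check atomic number: 98 = 35 + 63 + 0 = 98. ✓

5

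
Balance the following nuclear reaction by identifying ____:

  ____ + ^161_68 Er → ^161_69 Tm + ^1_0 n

Conserve mass number: A + 161 = 161 + 1, so A = 1.
Conserve atomic number: Z + 68 = 69 + 0, so Z = 1.
A = 1 and Z = 1 is ^1_1 H — a proton.

proton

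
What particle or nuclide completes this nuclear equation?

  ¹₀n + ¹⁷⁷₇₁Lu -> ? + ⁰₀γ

Conserve mass number: 1 + 177 = A + 0, so A = 178.
Conserve atomic number: 0 + 71 = Z + 0, so Z = 71.
Z = 71 is lutetium, so the species is ¹⁷⁸₇₁Lu.

Lu-178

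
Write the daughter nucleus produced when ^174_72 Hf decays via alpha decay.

Yb-170

Alpha decay: mass number changes by -4, atomic number by -2.
A: 174 − 4 = 170; Z: 72 − 2 = 70.
Z = 70 is ytterbium, so the daughter is ^170_70 Yb.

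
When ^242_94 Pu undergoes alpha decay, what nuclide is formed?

U-238

Alpha decay: mass number changes by -4, atomic number by -2.
A: 242 − 4 = 238; Z: 94 − 2 = 92.
Z = 92 is uranium, so the daughter is ^238_92 U.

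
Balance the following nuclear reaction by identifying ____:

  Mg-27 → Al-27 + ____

beta-minus particle

Conserve mass number: 27 = 27 + A, so A = 0.
Conserve atomic number: 12 = 13 + Z, so Z = -1.
A = 0 and Z = -1 is e⁻ — a beta-minus particle.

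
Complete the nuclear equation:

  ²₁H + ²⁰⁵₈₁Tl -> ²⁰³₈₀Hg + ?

Conserve mass number: 2 + 205 = 203 + A, so A = 4.
Conserve atomic number: 1 + 81 = 80 + Z, so Z = 2.
A = 4 and Z = 2 is ⁴₂He — an alpha particle.

alpha particle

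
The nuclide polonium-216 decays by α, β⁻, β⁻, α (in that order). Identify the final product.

Pb-208

Start: (A, Z) = (216, 84).
After α: (212, 82).
After β⁻: (212, 83).
After β⁻: (212, 84).
After α: (208, 82).
Z = 82 is lead.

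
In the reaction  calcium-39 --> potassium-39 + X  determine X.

Conserve mass number: 39 = 39 + A, so A = 0.
Conserve atomic number: 20 = 19 + Z, so Z = 1.
A = 0 and Z = 1 is e⁺ — a positron.

positron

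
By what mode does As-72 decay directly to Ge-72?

ΔA = 72 − 72 = 0; ΔZ = 32 − 33 = -1.
A is unchanged and Z drops by 1 — a proton has become a neutron (β⁺ emission or electron capture).

beta-plus decay or electron capture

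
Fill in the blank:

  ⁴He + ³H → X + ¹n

Conserve mass number: 4 + 3 = A + 1, so A = 6.
Conserve atomic number: 2 + 1 = Z + 0, so Z = 3.
Z = 3 is lithium, so the species is ⁶Li.

Li-6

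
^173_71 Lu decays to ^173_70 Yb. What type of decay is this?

beta-plus decay or electron capture

ΔA = 173 − 173 = 0; ΔZ = 70 − 71 = -1.
A is unchanged and Z drops by 1 — a proton has become a neutron (β⁺ emission or electron capture).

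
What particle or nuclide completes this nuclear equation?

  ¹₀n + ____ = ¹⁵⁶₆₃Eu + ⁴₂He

Conserve mass number: 1 + A = 156 + 4, so A = 159.
Conserve atomic number: 0 + Z = 63 + 2, so Z = 65.
Z = 65 is terbium, so the species is ¹⁵⁹₆₅Tb.

Tb-159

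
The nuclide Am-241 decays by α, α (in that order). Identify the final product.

Pa-233

Start: (A, Z) = (241, 95).
After α: (237, 93).
After α: (233, 91).
Z = 91 is protactinium.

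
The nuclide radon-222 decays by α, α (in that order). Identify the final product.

Start: (A, Z) = (222, 86).
After α: (218, 84).
After α: (214, 82).
Z = 82 is lead.

Pb-214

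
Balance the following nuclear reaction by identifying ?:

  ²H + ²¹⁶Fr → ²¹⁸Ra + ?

gamma ray

Conserve mass number: 2 + 216 = 218 + A, so A = 0.
Conserve atomic number: 1 + 87 = 88 + Z, so Z = 0.
A = 0 and Z = 0 is γ — a gamma ray.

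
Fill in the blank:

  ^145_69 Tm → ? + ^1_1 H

Er-144

Conserve mass number: 145 = A + 1, so A = 144.
Conserve atomic number: 69 = Z + 1, so Z = 68.
Z = 68 is erbium, so the species is ^144_68 Er.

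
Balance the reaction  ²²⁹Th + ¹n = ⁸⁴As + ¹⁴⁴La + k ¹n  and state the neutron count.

2

Conserve mass number: 230 = 84 + 144 + k, so k = 230 − 228 = 2.
Check atomic number: 90 = 33 + 57 + 0 = 90. ✓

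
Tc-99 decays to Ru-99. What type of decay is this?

beta-minus decay

ΔA = 99 − 99 = 0; ΔZ = 44 − 43 = +1.
A is unchanged and Z rises by 1 — a neutron has become a proton (β⁻ decay).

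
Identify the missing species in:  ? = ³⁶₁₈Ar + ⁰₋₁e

Conserve mass number: A = 36 + 0, so A = 36.
Conserve atomic number: Z = 18 − 1, so Z = 17.
Z = 17 is chlorine, so the species is ³⁶₁₇Cl.

Cl-36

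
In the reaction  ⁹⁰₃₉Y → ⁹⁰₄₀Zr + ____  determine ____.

beta-minus particle

Conserve mass number: 90 = 90 + A, so A = 0.
Conserve atomic number: 39 = 40 + Z, so Z = -1.
A = 0 and Z = -1 is ⁰₋₁e — a beta-minus particle.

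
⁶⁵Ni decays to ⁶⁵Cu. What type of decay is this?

ΔA = 65 − 65 = 0; ΔZ = 29 − 28 = +1.
A is unchanged and Z rises by 1 — a neutron has become a proton (β⁻ decay).

beta-minus decay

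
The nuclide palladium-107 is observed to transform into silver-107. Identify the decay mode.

ΔA = 107 − 107 = 0; ΔZ = 47 − 46 = +1.
A is unchanged and Z rises by 1 — a neutron has become a proton (β⁻ decay).

beta-minus decay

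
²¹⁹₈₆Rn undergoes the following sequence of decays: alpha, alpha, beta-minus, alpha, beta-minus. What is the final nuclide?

Pb-207

Start: (A, Z) = (219, 86).
After α: (215, 84).
After α: (211, 82).
After β⁻: (211, 83).
After α: (207, 81).
After β⁻: (207, 82).
Z = 82 is lead.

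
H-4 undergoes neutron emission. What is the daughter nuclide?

H-3

Neutron emission: mass number changes by -1, atomic number by +0.
A: 4 − 1 = 3; Z: 1 = 1.
Z = 1 is hydrogen, so the daughter is H-3.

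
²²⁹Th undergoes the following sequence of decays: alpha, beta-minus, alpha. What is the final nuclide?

Fr-221

Start: (A, Z) = (229, 90).
After α: (225, 88).
After β⁻: (225, 89).
After α: (221, 87).
Z = 87 is francium.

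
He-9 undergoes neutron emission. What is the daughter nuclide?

Neutron emission: mass number changes by -1, atomic number by +0.
A: 9 − 1 = 8; Z: 2 = 2.
Z = 2 is helium, so the daughter is He-8.

He-8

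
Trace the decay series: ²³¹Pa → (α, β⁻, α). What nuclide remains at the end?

Start: (A, Z) = (231, 91).
After α: (227, 89).
After β⁻: (227, 90).
After α: (223, 88).
Z = 88 is radium.

Ra-223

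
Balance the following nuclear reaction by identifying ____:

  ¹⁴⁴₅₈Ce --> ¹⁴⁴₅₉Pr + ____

beta-minus particle

Conserve mass number: 144 = 144 + A, so A = 0.
Conserve atomic number: 58 = 59 + Z, so Z = -1.
A = 0 and Z = -1 is ⁰₋₁e — a beta-minus particle.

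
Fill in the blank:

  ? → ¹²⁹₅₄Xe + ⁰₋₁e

I-129

Conserve mass number: A = 129 + 0, so A = 129.
Conserve atomic number: Z = 54 − 1, so Z = 53.
Z = 53 is iodine, so the species is ¹²⁹₅₃I.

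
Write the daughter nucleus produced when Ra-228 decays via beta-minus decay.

Ac-228

Beta-minus decay: mass number changes by +0, atomic number by +1.
A: 228 = 228; Z: 88 + 1 = 89.
Z = 89 is actinium, so the daughter is Ac-228.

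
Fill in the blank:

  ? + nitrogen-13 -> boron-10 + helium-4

neutron

Conserve mass number: A + 13 = 10 + 4, so A = 1.
Conserve atomic number: Z + 7 = 5 + 2, so Z = 0.
A = 1 and Z = 0 is neutron — a neutron.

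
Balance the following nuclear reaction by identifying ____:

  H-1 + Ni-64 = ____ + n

Conserve mass number: 1 + 64 = A + 1, so A = 64.
Conserve atomic number: 1 + 28 = Z + 0, so Z = 29.
Z = 29 is copper, so the species is Cu-64.

Cu-64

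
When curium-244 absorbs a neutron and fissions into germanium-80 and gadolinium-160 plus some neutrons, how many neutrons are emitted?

5

Conserve mass number: 245 = 80 + 160 + k, so k = 245 − 240 = 5.
Check atomic number: 96 = 32 + 64 + 0 = 96. ✓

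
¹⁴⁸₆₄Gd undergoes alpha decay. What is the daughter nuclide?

Sm-144

Alpha decay: mass number changes by -4, atomic number by -2.
A: 148 − 4 = 144; Z: 64 − 2 = 62.
Z = 62 is samarium, so the daughter is ¹⁴⁴₆₂Sm.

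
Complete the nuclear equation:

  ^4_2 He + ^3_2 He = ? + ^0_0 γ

Be-7

Conserve mass number: 4 + 3 = A + 0, so A = 7.
Conserve atomic number: 2 + 2 = Z + 0, so Z = 4.
Z = 4 is beryllium, so the species is ^7_4 Be.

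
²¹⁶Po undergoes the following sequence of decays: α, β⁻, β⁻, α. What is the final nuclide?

Pb-208

Start: (A, Z) = (216, 84).
After α: (212, 82).
After β⁻: (212, 83).
After β⁻: (212, 84).
After α: (208, 82).
Z = 82 is lead.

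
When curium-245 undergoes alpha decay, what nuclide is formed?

Alpha decay: mass number changes by -4, atomic number by -2.
A: 245 − 4 = 241; Z: 96 − 2 = 94.
Z = 94 is plutonium, so the daughter is plutonium-241.

Pu-241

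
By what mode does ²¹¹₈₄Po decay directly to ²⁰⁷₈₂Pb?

ΔA = 207 − 211 = -4; ΔZ = 82 − 84 = -2.
A drops by 4 and Z drops by 2 — the signature of alpha emission.

alpha decay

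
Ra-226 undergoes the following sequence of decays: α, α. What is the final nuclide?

Po-218

Start: (A, Z) = (226, 88).
After α: (222, 86).
After α: (218, 84).
Z = 84 is polonium.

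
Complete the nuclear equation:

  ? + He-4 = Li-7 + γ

triton

Conserve mass number: A + 4 = 7 + 0, so A = 3.
Conserve atomic number: Z + 2 = 3 + 0, so Z = 1.
A = 3 and Z = 1 is H-3 — a triton.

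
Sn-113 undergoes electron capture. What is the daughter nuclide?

In-113

Electron capture: mass number changes by +0, atomic number by -1.
A: 113 = 113; Z: 50 − 1 = 49.
Z = 49 is indium, so the daughter is In-113.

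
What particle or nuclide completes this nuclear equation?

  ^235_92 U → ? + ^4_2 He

Conserve mass number: 235 = A + 4, so A = 231.
Conserve atomic number: 92 = Z + 2, so Z = 90.
Z = 90 is thorium, so the species is ^231_90 Th.

Th-231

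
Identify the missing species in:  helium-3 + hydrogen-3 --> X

Li-6

Conserve mass number: 3 + 3 = A, so A = 6.
Conserve atomic number: 2 + 1 = Z, so Z = 3.
Z = 3 is lithium, so the species is lithium-6.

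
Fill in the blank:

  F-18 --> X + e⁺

O-18

Conserve mass number: 18 = A + 0, so A = 18.
Conserve atomic number: 9 = Z + 1, so Z = 8.
Z = 8 is oxygen, so the species is O-18.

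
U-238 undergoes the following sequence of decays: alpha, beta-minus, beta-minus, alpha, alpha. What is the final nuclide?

Ra-226

Start: (A, Z) = (238, 92).
After α: (234, 90).
After β⁻: (234, 91).
After β⁻: (234, 92).
After α: (230, 90).
After α: (226, 88).
Z = 88 is radium.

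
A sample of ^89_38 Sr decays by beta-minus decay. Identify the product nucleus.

Y-89

Beta-minus decay: mass number changes by +0, atomic number by +1.
A: 89 = 89; Z: 38 + 1 = 39.
Z = 39 is yttrium, so the daughter is ^89_39 Y.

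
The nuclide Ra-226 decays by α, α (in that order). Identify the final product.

Po-218

Start: (A, Z) = (226, 88).
After α: (222, 86).
After α: (218, 84).
Z = 84 is polonium.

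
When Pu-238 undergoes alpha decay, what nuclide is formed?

Alpha decay: mass number changes by -4, atomic number by -2.
A: 238 − 4 = 234; Z: 94 − 2 = 92.
Z = 92 is uranium, so the daughter is U-234.

U-234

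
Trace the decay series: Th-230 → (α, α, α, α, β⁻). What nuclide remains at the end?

Bi-214

Start: (A, Z) = (230, 90).
After α: (226, 88).
After α: (222, 86).
After α: (218, 84).
After α: (214, 82).
After β⁻: (214, 83).
Z = 83 is bismuth.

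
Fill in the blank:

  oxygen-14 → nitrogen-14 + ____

positron

Conserve mass number: 14 = 14 + A, so A = 0.
Conserve atomic number: 8 = 7 + Z, so Z = 1.
A = 0 and Z = 1 is e⁺ — a positron.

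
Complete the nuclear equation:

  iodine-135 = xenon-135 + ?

Conserve mass number: 135 = 135 + A, so A = 0.
Conserve atomic number: 53 = 54 + Z, so Z = -1.
A = 0 and Z = -1 is e⁻ — a beta-minus particle.

beta-minus particle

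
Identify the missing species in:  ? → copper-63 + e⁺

Conserve mass number: A = 63 + 0, so A = 63.
Conserve atomic number: Z = 29 + 1, so Z = 30.
Z = 30 is zinc, so the species is zinc-63.

Zn-63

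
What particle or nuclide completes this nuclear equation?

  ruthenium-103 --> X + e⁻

Conserve mass number: 103 = A + 0, so A = 103.
Conserve atomic number: 44 = Z − 1, so Z = 45.
Z = 45 is rhodium, so the species is rhodium-103.

Rh-103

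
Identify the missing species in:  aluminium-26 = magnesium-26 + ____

positron

Conserve mass number: 26 = 26 + A, so A = 0.
Conserve atomic number: 13 = 12 + Z, so Z = 1.
A = 0 and Z = 1 is e⁺ — a positron.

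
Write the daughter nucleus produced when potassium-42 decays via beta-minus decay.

Beta-minus decay: mass number changes by +0, atomic number by +1.
A: 42 = 42; Z: 19 + 1 = 20.
Z = 20 is calcium, so the daughter is calcium-42.

Ca-42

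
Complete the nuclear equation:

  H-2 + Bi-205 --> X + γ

Conserve mass number: 2 + 205 = A + 0, so A = 207.
Conserve atomic number: 1 + 83 = Z + 0, so Z = 84.
Z = 84 is polonium, so the species is Po-207.

Po-207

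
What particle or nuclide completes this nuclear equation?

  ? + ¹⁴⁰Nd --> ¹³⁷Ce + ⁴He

neutron

Conserve mass number: A + 140 = 137 + 4, so A = 1.
Conserve atomic number: Z + 60 = 58 + 2, so Z = 0.
A = 1 and Z = 0 is ¹n — a neutron.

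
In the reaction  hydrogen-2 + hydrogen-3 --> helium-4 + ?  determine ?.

neutron

Conserve mass number: 2 + 3 = 4 + A, so A = 1.
Conserve atomic number: 1 + 1 = 2 + Z, so Z = 0.
A = 1 and Z = 0 is neutron — a neutron.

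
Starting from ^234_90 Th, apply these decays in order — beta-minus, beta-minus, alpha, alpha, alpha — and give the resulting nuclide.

Rn-222

Start: (A, Z) = (234, 90).
After β⁻: (234, 91).
After β⁻: (234, 92).
After α: (230, 90).
After α: (226, 88).
After α: (222, 86).
Z = 86 is radon.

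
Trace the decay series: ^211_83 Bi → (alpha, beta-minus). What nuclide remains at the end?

Start: (A, Z) = (211, 83).
After α: (207, 81).
After β⁻: (207, 82).
Z = 82 is lead.

Pb-207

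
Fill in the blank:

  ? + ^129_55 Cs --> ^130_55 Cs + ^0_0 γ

Conserve mass number: A + 129 = 130 + 0, so A = 1.
Conserve atomic number: Z + 55 = 55 + 0, so Z = 0.
A = 1 and Z = 0 is ^1_0 n — a neutron.

neutron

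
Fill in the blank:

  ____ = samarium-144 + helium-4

Gd-148

Conserve mass number: A = 144 + 4, so A = 148.
Conserve atomic number: Z = 62 + 2, so Z = 64.
Z = 64 is gadolinium, so the species is gadolinium-148.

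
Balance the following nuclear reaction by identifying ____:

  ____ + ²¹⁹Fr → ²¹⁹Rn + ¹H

Conserve mass number: A + 219 = 219 + 1, so A = 1.
Conserve atomic number: Z + 87 = 86 + 1, so Z = 0.
A = 1 and Z = 0 is ¹n — a neutron.

neutron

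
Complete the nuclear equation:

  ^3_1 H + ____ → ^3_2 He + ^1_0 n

Conserve mass number: 3 + A = 3 + 1, so A = 1.
Conserve atomic number: 1 + Z = 2 + 0, so Z = 1.
A = 1 and Z = 1 is ^1_1 H — a proton.

proton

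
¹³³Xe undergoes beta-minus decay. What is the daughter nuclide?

Beta-minus decay: mass number changes by +0, atomic number by +1.
A: 133 = 133; Z: 54 + 1 = 55.
Z = 55 is caesium, so the daughter is ¹³³Cs.

Cs-133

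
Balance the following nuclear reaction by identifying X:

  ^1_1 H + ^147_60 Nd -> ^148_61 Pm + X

gamma ray

Conserve mass number: 1 + 147 = 148 + A, so A = 0.
Conserve atomic number: 1 + 60 = 61 + Z, so Z = 0.
A = 0 and Z = 0 is ^0_0 γ — a gamma ray.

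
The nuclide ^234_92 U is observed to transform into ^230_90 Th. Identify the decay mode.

alpha decay

ΔA = 230 − 234 = -4; ΔZ = 90 − 92 = -2.
A drops by 4 and Z drops by 2 — the signature of alpha emission.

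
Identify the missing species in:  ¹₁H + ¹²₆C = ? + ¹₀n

N-12

Conserve mass number: 1 + 12 = A + 1, so A = 12.
Conserve atomic number: 1 + 6 = Z + 0, so Z = 7.
Z = 7 is nitrogen, so the species is ¹²₇N.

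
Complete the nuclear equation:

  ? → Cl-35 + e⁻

S-35

Conserve mass number: A = 35 + 0, so A = 35.
Conserve atomic number: Z = 17 − 1, so Z = 16.
Z = 16 is sulfur, so the species is S-35.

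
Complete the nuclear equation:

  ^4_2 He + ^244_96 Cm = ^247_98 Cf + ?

Conserve mass number: 4 + 244 = 247 + A, so A = 1.
Conserve atomic number: 2 + 96 = 98 + Z, so Z = 0.
A = 1 and Z = 0 is ^1_0 n — a neutron.

neutron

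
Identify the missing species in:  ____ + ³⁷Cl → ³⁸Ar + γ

Conserve mass number: A + 37 = 38 + 0, so A = 1.
Conserve atomic number: Z + 17 = 18 + 0, so Z = 1.
A = 1 and Z = 1 is ¹H — a proton.

proton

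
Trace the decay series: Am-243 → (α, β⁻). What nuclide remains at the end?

Pu-239

Start: (A, Z) = (243, 95).
After α: (239, 93).
After β⁻: (239, 94).
Z = 94 is plutonium.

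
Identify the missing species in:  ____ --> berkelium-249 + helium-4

Conserve mass number: A = 249 + 4, so A = 253.
Conserve atomic number: Z = 97 + 2, so Z = 99.
Z = 99 is einsteinium, so the species is einsteinium-253.

Es-253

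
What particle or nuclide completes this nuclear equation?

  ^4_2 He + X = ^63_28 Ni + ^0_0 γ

Fe-59

Conserve mass number: 4 + A = 63 + 0, so A = 59.
Conserve atomic number: 2 + Z = 28 + 0, so Z = 26.
Z = 26 is iron, so the species is ^59_26 Fe.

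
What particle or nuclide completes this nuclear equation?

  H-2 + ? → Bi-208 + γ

Pb-206

Conserve mass number: 2 + A = 208 + 0, so A = 206.
Conserve atomic number: 1 + Z = 83 + 0, so Z = 82.
Z = 82 is lead, so the species is Pb-206.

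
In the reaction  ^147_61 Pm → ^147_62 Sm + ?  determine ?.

Conserve mass number: 147 = 147 + A, so A = 0.
Conserve atomic number: 61 = 62 + Z, so Z = -1.
A = 0 and Z = -1 is ^0_-1 e — a beta-minus particle.

beta-minus particle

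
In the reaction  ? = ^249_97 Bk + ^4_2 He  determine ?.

Es-253

Conserve mass number: A = 249 + 4, so A = 253.
Conserve atomic number: Z = 97 + 2, so Z = 99.
Z = 99 is einsteinium, so the species is ^253_99 Es.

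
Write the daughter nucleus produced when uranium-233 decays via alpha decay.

Th-229

Alpha decay: mass number changes by -4, atomic number by -2.
A: 233 − 4 = 229; Z: 92 − 2 = 90.
Z = 90 is thorium, so the daughter is thorium-229.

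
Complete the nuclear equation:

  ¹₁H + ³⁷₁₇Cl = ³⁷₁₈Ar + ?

Conserve mass number: 1 + 37 = 37 + A, so A = 1.
Conserve atomic number: 1 + 17 = 18 + Z, so Z = 0.
A = 1 and Z = 0 is ¹₀n — a neutron.

neutron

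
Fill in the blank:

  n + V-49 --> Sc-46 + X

alpha particle

Conserve mass number: 1 + 49 = 46 + A, so A = 4.
Conserve atomic number: 0 + 23 = 21 + Z, so Z = 2.
A = 4 and Z = 2 is He-4 — an alpha particle.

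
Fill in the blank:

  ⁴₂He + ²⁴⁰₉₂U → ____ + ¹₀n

Conserve mass number: 4 + 240 = A + 1, so A = 243.
Conserve atomic number: 2 + 92 = Z + 0, so Z = 94.
Z = 94 is plutonium, so the species is ²⁴³₉₄Pu.

Pu-243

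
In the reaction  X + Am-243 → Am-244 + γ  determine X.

neutron

Conserve mass number: A + 243 = 244 + 0, so A = 1.
Conserve atomic number: Z + 95 = 95 + 0, so Z = 0.
A = 1 and Z = 0 is n — a neutron.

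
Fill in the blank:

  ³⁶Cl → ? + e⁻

Ar-36

Conserve mass number: 36 = A + 0, so A = 36.
Conserve atomic number: 17 = Z − 1, so Z = 18.
Z = 18 is argon, so the species is ³⁶Ar.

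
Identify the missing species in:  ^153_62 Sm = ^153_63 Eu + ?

Conserve mass number: 153 = 153 + A, so A = 0.
Conserve atomic number: 62 = 63 + Z, so Z = -1.
A = 0 and Z = -1 is ^0_-1 e — a beta-minus particle.

beta-minus particle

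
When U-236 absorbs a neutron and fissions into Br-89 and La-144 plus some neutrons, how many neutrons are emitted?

Conserve mass number: 237 = 89 + 144 + k, so k = 237 − 233 = 4.
Check atomic number: 92 = 35 + 57 + 0 = 92. ✓

4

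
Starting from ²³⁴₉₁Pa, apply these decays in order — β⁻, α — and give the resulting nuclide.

Th-230

Start: (A, Z) = (234, 91).
After β⁻: (234, 92).
After α: (230, 90).
Z = 90 is thorium.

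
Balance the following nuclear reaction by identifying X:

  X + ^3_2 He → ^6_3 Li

triton

Conserve mass number: A + 3 = 6, so A = 3.
Conserve atomic number: Z + 2 = 3, so Z = 1.
A = 3 and Z = 1 is ^3_1 H — a triton.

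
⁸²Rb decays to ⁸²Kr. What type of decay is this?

ΔA = 82 − 82 = 0; ΔZ = 36 − 37 = -1.
A is unchanged and Z drops by 1 — a proton has become a neutron (β⁺ emission or electron capture).

beta-plus decay or electron capture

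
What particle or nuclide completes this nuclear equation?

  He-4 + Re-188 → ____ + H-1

Os-191

Conserve mass number: 4 + 188 = A + 1, so A = 191.
Conserve atomic number: 2 + 75 = Z + 1, so Z = 76.
Z = 76 is osmium, so the species is Os-191.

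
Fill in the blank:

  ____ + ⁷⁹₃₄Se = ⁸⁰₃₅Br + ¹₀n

Conserve mass number: A + 79 = 80 + 1, so A = 2.
Conserve atomic number: Z + 34 = 35 + 0, so Z = 1.
A = 2 and Z = 1 is ²₁H — a deuteron.

deuteron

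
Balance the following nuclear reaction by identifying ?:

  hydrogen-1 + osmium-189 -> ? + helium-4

Re-186

Conserve mass number: 1 + 189 = A + 4, so A = 186.
Conserve atomic number: 1 + 76 = Z + 2, so Z = 75.
Z = 75 is rhenium, so the species is rhenium-186.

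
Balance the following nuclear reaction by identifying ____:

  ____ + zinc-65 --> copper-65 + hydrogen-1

Conserve mass number: A + 65 = 65 + 1, so A = 1.
Conserve atomic number: Z + 30 = 29 + 1, so Z = 0.
A = 1 and Z = 0 is neutron — a neutron.

neutron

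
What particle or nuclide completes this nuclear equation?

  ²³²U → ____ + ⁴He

Th-228

Conserve mass number: 232 = A + 4, so A = 228.
Conserve atomic number: 92 = Z + 2, so Z = 90.
Z = 90 is thorium, so the species is ²²⁸Th.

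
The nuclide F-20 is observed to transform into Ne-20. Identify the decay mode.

ΔA = 20 − 20 = 0; ΔZ = 10 − 9 = +1.
A is unchanged and Z rises by 1 — a neutron has become a proton (β⁻ decay).

beta-minus decay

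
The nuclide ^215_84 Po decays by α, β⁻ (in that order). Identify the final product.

Start: (A, Z) = (215, 84).
After α: (211, 82).
After β⁻: (211, 83).
Z = 83 is bismuth.

Bi-211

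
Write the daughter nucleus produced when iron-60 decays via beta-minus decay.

Beta-minus decay: mass number changes by +0, atomic number by +1.
A: 60 = 60; Z: 26 + 1 = 27.
Z = 27 is cobalt, so the daughter is cobalt-60.

Co-60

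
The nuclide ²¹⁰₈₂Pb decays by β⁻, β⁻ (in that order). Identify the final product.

Po-210

Start: (A, Z) = (210, 82).
After β⁻: (210, 83).
After β⁻: (210, 84).
Z = 84 is polonium.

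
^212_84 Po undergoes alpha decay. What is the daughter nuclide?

Pb-208

Alpha decay: mass number changes by -4, atomic number by -2.
A: 212 − 4 = 208; Z: 84 − 2 = 82.
Z = 82 is lead, so the daughter is ^208_82 Pb.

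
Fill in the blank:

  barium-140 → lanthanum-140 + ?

beta-minus particle

Conserve mass number: 140 = 140 + A, so A = 0.
Conserve atomic number: 56 = 57 + Z, so Z = -1.
A = 0 and Z = -1 is e⁻ — a beta-minus particle.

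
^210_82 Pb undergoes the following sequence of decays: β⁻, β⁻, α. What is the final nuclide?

Start: (A, Z) = (210, 82).
After β⁻: (210, 83).
After β⁻: (210, 84).
After α: (206, 82).
Z = 82 is lead.

Pb-206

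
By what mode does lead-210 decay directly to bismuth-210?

ΔA = 210 − 210 = 0; ΔZ = 83 − 82 = +1.
A is unchanged and Z rises by 1 — a neutron has become a proton (β⁻ decay).

beta-minus decay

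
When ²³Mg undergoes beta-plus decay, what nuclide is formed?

Beta-plus decay: mass number changes by +0, atomic number by -1.
A: 23 = 23; Z: 12 − 1 = 11.
Z = 11 is sodium, so the daughter is ²³Na.

Na-23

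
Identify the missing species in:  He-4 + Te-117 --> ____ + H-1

I-120

Conserve mass number: 4 + 117 = A + 1, so A = 120.
Conserve atomic number: 2 + 52 = Z + 1, so Z = 53.
Z = 53 is iodine, so the species is I-120.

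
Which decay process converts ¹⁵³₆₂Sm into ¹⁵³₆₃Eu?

ΔA = 153 − 153 = 0; ΔZ = 63 − 62 = +1.
A is unchanged and Z rises by 1 — a neutron has become a proton (β⁻ decay).

beta-minus decay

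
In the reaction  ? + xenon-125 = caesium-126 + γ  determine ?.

Conserve mass number: A + 125 = 126 + 0, so A = 1.
Conserve atomic number: Z + 54 = 55 + 0, so Z = 1.
A = 1 and Z = 1 is hydrogen-1 — a proton.

proton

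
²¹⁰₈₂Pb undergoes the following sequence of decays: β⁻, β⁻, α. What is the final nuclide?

Pb-206

Start: (A, Z) = (210, 82).
After β⁻: (210, 83).
After β⁻: (210, 84).
After α: (206, 82).
Z = 82 is lead.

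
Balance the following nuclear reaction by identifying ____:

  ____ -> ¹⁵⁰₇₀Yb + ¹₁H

Lu-151

Conserve mass number: A = 150 + 1, so A = 151.
Conserve atomic number: Z = 70 + 1, so Z = 71.
Z = 71 is lutetium, so the species is ¹⁵¹₇₁Lu.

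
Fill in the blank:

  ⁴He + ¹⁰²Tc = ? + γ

Rh-106

Conserve mass number: 4 + 102 = A + 0, so A = 106.
Conserve atomic number: 2 + 43 = Z + 0, so Z = 45.
Z = 45 is rhodium, so the species is ¹⁰⁶Rh.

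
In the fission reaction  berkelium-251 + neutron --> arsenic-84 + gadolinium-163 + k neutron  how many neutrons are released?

Conserve mass number: 252 = 84 + 163 + k, so k = 252 − 247 = 5.
Check atomic number: 97 = 33 + 64 + 0 = 97. ✓

5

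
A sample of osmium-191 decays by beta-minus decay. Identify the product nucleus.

Ir-191

Beta-minus decay: mass number changes by +0, atomic number by +1.
A: 191 = 191; Z: 76 + 1 = 77.
Z = 77 is iridium, so the daughter is iridium-191.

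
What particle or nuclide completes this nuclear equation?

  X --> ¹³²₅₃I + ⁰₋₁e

Conserve mass number: A = 132 + 0, so A = 132.
Conserve atomic number: Z = 53 − 1, so Z = 52.
Z = 52 is tellurium, so the species is ¹³²₅₂Te.

Te-132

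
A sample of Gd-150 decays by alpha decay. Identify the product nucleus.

Alpha decay: mass number changes by -4, atomic number by -2.
A: 150 − 4 = 146; Z: 64 − 2 = 62.
Z = 62 is samarium, so the daughter is Sm-146.

Sm-146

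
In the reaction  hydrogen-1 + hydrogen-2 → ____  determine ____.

Conserve mass number: 1 + 2 = A, so A = 3.
Conserve atomic number: 1 + 1 = Z, so Z = 2.
Z = 2 is helium, so the species is helium-3.

He-3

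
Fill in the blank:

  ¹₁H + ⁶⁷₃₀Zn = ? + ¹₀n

Conserve mass number: 1 + 67 = A + 1, so A = 67.
Conserve atomic number: 1 + 30 = Z + 0, so Z = 31.
Z = 31 is gallium, so the species is ⁶⁷₃₁Ga.

Ga-67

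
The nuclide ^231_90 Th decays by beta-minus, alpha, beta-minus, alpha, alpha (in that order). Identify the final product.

Rn-219

Start: (A, Z) = (231, 90).
After β⁻: (231, 91).
After α: (227, 89).
After β⁻: (227, 90).
After α: (223, 88).
After α: (219, 86).
Z = 86 is radon.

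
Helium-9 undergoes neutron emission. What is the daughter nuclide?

Neutron emission: mass number changes by -1, atomic number by +0.
A: 9 − 1 = 8; Z: 2 = 2.
Z = 2 is helium, so the daughter is helium-8.

He-8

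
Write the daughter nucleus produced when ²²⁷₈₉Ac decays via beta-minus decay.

Th-227

Beta-minus decay: mass number changes by +0, atomic number by +1.
A: 227 = 227; Z: 89 + 1 = 90.
Z = 90 is thorium, so the daughter is ²²⁷₉₀Th.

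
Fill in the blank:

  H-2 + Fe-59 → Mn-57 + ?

Conserve mass number: 2 + 59 = 57 + A, so A = 4.
Conserve atomic number: 1 + 26 = 25 + Z, so Z = 2.
A = 4 and Z = 2 is He-4 — an alpha particle.

alpha particle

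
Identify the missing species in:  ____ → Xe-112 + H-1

Conserve mass number: A = 112 + 1, so A = 113.
Conserve atomic number: Z = 54 + 1, so Z = 55.
Z = 55 is caesium, so the species is Cs-113.

Cs-113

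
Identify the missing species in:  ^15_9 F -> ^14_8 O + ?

proton

Conserve mass number: 15 = 14 + A, so A = 1.
Conserve atomic number: 9 = 8 + Z, so Z = 1.
A = 1 and Z = 1 is ^1_1 H — a proton.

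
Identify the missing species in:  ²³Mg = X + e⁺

Conserve mass number: 23 = A + 0, so A = 23.
Conserve atomic number: 12 = Z + 1, so Z = 11.
Z = 11 is sodium, so the species is ²³Na.

Na-23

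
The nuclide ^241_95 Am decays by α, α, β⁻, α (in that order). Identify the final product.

Start: (A, Z) = (241, 95).
After α: (237, 93).
After α: (233, 91).
After β⁻: (233, 92).
After α: (229, 90).
Z = 90 is thorium.

Th-229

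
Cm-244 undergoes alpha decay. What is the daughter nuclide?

Pu-240

Alpha decay: mass number changes by -4, atomic number by -2.
A: 244 − 4 = 240; Z: 96 − 2 = 94.
Z = 94 is plutonium, so the daughter is Pu-240.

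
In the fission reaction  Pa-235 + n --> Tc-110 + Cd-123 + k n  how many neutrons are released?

3

Conserve mass number: 236 = 110 + 123 + k, so k = 236 − 233 = 3.
Check atomic number: 91 = 43 + 48 + 0 = 91. ✓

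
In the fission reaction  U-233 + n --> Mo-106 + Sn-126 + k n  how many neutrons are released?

2

Conserve mass number: 234 = 106 + 126 + k, so k = 234 − 232 = 2.
Check atomic number: 92 = 42 + 50 + 0 = 92. ✓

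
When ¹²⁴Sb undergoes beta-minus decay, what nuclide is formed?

Beta-minus decay: mass number changes by +0, atomic number by +1.
A: 124 = 124; Z: 51 + 1 = 52.
Z = 52 is tellurium, so the daughter is ¹²⁴Te.

Te-124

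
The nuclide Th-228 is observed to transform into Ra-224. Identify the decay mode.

alpha decay

ΔA = 224 − 228 = -4; ΔZ = 88 − 90 = -2.
A drops by 4 and Z drops by 2 — the signature of alpha emission.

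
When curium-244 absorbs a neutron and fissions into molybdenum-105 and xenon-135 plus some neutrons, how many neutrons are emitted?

5

Conserve mass number: 245 = 105 + 135 + k, so k = 245 − 240 = 5.
Check atomic number: 96 = 42 + 54 + 0 = 96. ✓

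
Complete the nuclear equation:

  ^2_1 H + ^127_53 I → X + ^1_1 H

I-128

Conserve mass number: 2 + 127 = A + 1, so A = 128.
Conserve atomic number: 1 + 53 = Z + 1, so Z = 53.
Z = 53 is iodine, so the species is ^128_53 I.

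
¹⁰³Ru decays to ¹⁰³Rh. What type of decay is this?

ΔA = 103 − 103 = 0; ΔZ = 45 − 44 = +1.
A is unchanged and Z rises by 1 — a neutron has become a proton (β⁻ decay).

beta-minus decay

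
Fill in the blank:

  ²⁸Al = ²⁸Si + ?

Conserve mass number: 28 = 28 + A, so A = 0.
Conserve atomic number: 13 = 14 + Z, so Z = -1.
A = 0 and Z = -1 is e⁻ — a beta-minus particle.

beta-minus particle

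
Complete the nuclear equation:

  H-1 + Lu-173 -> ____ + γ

Hf-174

Conserve mass number: 1 + 173 = A + 0, so A = 174.
Conserve atomic number: 1 + 71 = Z + 0, so Z = 72.
Z = 72 is hafnium, so the species is Hf-174.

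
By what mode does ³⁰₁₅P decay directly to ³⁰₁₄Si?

ΔA = 30 − 30 = 0; ΔZ = 14 − 15 = -1.
A is unchanged and Z drops by 1 — a proton has become a neutron (β⁺ emission or electron capture).

beta-plus decay or electron capture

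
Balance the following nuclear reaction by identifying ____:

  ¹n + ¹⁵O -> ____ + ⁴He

C-12

Conserve mass number: 1 + 15 = A + 4, so A = 12.
Conserve atomic number: 0 + 8 = Z + 2, so Z = 6.
Z = 6 is carbon, so the species is ¹²C.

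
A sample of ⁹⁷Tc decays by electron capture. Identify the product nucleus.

Electron capture: mass number changes by +0, atomic number by -1.
A: 97 = 97; Z: 43 − 1 = 42.
Z = 42 is molybdenum, so the daughter is ⁹⁷Mo.

Mo-97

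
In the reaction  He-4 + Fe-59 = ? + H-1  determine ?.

Co-62

Conserve mass number: 4 + 59 = A + 1, so A = 62.
Conserve atomic number: 2 + 26 = Z + 1, so Z = 27.
Z = 27 is cobalt, so the species is Co-62.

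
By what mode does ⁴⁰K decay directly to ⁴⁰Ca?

ΔA = 40 − 40 = 0; ΔZ = 20 − 19 = +1.
A is unchanged and Z rises by 1 — a neutron has become a proton (β⁻ decay).

beta-minus decay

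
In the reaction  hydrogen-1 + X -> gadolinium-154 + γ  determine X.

Eu-153

Conserve mass number: 1 + A = 154 + 0, so A = 153.
Conserve atomic number: 1 + Z = 64 + 0, so Z = 63.
Z = 63 is europium, so the species is europium-153.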